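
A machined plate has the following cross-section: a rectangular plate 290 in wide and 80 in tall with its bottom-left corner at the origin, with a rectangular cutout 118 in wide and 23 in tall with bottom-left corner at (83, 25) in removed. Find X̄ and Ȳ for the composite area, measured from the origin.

plate: A = 290 × 80 = 23200.00, centroid at (145.00, 40.00).
hole: A = −(118 × 23) = -2714.00, centroid at (142.00, 36.50).
ΣA = 20486.00 in²
ΣAX̄ = (23200.00)(145.00) + (-2714.00)(142.00) = 2978612.00 in³
ΣAȲ = (23200.00)(40.00) + (-2714.00)(36.50) = 828939.00 in³
X̄ = 2978612.00 / 20486.00 = 145.40 in
Ȳ = 828939.00 / 20486.00 = 40.46 in

X̄ = 145.40 in, Ȳ = 40.46 in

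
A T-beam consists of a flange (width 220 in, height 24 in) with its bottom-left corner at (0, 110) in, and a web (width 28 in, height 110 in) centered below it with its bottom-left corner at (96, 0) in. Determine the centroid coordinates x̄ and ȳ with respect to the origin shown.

x̄ = 110.00 in, ȳ = 97.32 in

web: A = 28 × 110 = 3080.00, centroid at (110.00, 55.00).
flange: A = 220 × 24 = 5280.00, centroid at (110.00, 122.00).
ΣA = 8360.00 in², ΣAx̄ = 919600.00 in³, ΣAȳ = 813560.00 in³.
x̄ = 919600.00/8360.00 = 110.00 in; ȳ = 813560.00/8360.00 = 97.32 in.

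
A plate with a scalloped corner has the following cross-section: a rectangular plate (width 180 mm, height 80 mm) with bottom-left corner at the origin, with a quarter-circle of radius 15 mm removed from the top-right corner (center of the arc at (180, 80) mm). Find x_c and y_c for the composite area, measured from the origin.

Part | A | x̄ᵢ | ȳᵢ | A·x̄ᵢ | A·ȳᵢ
plate | 14400.00 | 90.00 | 40.00 | 1296000.00 | 576000.00
removed quarter-circle | -176.71 | 173.63 | 73.63 | -30683.63 | -13012.17
Σ | 14223.29 |  |  | 1265316.37 | 562987.83
x_c = 1265316.37 / 14223.29 = 88.96 mm
y_c = 562987.83 / 14223.29 = 39.58 mm

x_c = 88.96 mm, y_c = 39.58 mm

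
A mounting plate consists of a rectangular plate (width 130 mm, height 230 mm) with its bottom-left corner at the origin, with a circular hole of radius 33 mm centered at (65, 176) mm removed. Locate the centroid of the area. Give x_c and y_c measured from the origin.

plate: A = 130 × 230 = 29900.00, centroid at (65.00, 115.00).
hole: A = −π·33² = -3421.19, centroid at (65.00, 176.00).
ΣA = 26478.81 mm², ΣAx_c = 1721122.36 mm³, ΣAy_c = 2836369.79 mm³.
x_c = 1721122.36/26478.81 = 65.00 mm; y_c = 2836369.79/26478.81 = 107.12 mm.

x_c = 65.00 mm, y_c = 107.12 mm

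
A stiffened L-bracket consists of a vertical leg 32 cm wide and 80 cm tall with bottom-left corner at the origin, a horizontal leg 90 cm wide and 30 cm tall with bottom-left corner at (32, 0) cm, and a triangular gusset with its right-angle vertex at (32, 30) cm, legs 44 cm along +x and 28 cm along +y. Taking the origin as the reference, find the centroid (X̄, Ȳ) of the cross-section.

X̄ = 47.24 cm, Ȳ = 28.44 cm

vertical leg: A = 32 × 80 = 2560.00, centroid at (16.00, 40.00).
horizontal leg: A = 90 × 30 = 2700.00, centroid at (77.00, 15.00).
gusset: A = ½·44·28 = 616.00, centroid at (46.67, 39.33).
ΣA = 5876.00 cm², ΣAX̄ = 277606.67 cm³, ΣAȲ = 167129.33 cm³.
X̄ = 277606.67/5876.00 = 47.24 cm; Ȳ = 167129.33/5876.00 = 28.44 cm.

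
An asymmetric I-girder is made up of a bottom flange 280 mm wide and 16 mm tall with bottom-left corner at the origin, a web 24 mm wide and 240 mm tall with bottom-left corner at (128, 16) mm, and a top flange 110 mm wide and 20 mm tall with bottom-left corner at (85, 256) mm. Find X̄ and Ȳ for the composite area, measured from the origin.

X̄ = 140.00 mm, Ȳ = 112.89 mm

bottom flange: A = 280 × 16 = 4480.00, centroid at (140.00, 8.00).
web: A = 24 × 240 = 5760.00, centroid at (140.00, 136.00).
top flange: A = 110 × 20 = 2200.00, centroid at (140.00, 266.00).
ΣA = 12440.00 mm², ΣAX̄ = 1741600.00 mm³, ΣAȲ = 1404400.00 mm³.
X̄ = 1741600.00/12440.00 = 140.00 mm; Ȳ = 1404400.00/12440.00 = 112.89 mm.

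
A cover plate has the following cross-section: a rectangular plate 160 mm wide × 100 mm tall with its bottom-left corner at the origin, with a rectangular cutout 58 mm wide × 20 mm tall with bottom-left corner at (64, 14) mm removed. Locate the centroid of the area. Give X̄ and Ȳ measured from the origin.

plate: A = 160 × 100 = 16000.00, centroid at (80.00, 50.00).
hole: A = −(58 × 20) = -1160.00, centroid at (93.00, 24.00).
ΣA = 14840.00 mm²
ΣAX̄ = (16000.00)(80.00) + (-1160.00)(93.00) = 1172120.00 mm³
ΣAȲ = (16000.00)(50.00) + (-1160.00)(24.00) = 772160.00 mm³
X̄ = 1172120.00 / 14840.00 = 78.98 mm
Ȳ = 772160.00 / 14840.00 = 52.03 mm

X̄ = 78.98 mm, Ȳ = 52.03 mm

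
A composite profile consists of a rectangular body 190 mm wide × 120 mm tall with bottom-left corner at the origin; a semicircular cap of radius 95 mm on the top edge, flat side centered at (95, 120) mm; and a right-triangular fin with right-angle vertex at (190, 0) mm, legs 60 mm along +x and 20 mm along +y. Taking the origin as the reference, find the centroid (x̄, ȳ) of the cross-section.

x̄ = 96.84 mm, ȳ = 97.00 mm

rectangular body: A = 190 × 120 = 22800.00, centroid at (95.00, 60.00).
semicircular top: A = ½π·95² = 14176.44, centroid at (95.00, 160.32).
triangular fin: A = ½·60·20 = 600.00, centroid at (210.00, 6.67).
ΣA = 37576.44 mm²
ΣAx̄ = (22800.00)(95.00) + (14176.44)(95.00) + (600.00)(210.00) = 3638761.50 mm³
ΣAȳ = (22800.00)(60.00) + (14176.44)(160.32) + (600.00)(6.67) = 3644755.76 mm³
x̄ = 3638761.50 / 37576.44 = 96.84 mm
ȳ = 3644755.76 / 37576.44 = 97.00 mm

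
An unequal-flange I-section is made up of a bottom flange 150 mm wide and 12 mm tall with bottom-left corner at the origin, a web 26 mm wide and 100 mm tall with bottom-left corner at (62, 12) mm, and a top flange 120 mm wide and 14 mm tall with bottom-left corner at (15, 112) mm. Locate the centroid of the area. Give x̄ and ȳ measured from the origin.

x̄ = 75.00 mm, ȳ = 61.17 mm

Part | A | x̄ᵢ | ȳᵢ | A·x̄ᵢ | A·ȳᵢ
bottom flange | 1800.00 | 75.00 | 6.00 | 135000.00 | 10800.00
web | 2600.00 | 75.00 | 62.00 | 195000.00 | 161200.00
top flange | 1680.00 | 75.00 | 119.00 | 126000.00 | 199920.00
Σ | 6080.00 |  |  | 456000.00 | 371920.00
x̄ = 456000.00 / 6080.00 = 75.00 mm
ȳ = 371920.00 / 6080.00 = 61.17 mm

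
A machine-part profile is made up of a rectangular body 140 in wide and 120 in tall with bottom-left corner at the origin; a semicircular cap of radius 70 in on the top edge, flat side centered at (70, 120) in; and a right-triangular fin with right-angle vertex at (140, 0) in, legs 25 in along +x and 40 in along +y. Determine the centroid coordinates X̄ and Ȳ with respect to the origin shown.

X̄ = 71.57 in, Ȳ = 86.69 in

rectangular body: A = 140 × 120 = 16800.00, centroid at (70.00, 60.00).
semicircular top: A = ½π·70² = 7696.90, centroid at (70.00, 149.71).
triangular fin: A = ½·25·40 = 500.00, centroid at (148.33, 13.33).
ΣA = 24996.90 in², ΣAX̄ = 1788949.81 in³, ΣAȲ = 2166961.57 in³.
X̄ = 1788949.81/24996.90 = 71.57 in; Ȳ = 2166961.57/24996.90 = 86.69 in.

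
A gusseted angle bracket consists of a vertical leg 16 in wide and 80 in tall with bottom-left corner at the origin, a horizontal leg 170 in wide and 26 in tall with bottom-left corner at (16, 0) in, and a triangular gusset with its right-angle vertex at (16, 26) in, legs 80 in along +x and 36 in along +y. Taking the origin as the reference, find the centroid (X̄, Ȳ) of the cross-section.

X̄ = 72.56 in, Ȳ = 22.88 in

vertical leg: A = 16 × 80 = 1280.00, centroid at (8.00, 40.00).
horizontal leg: A = 170 × 26 = 4420.00, centroid at (101.00, 13.00).
gusset: A = ½·80·36 = 1440.00, centroid at (42.67, 38.00).
ΣA = 7140.00 in², ΣAX̄ = 518100.00 in³, ΣAȲ = 163380.00 in³.
X̄ = 518100.00/7140.00 = 72.56 in; Ȳ = 163380.00/7140.00 = 22.88 in.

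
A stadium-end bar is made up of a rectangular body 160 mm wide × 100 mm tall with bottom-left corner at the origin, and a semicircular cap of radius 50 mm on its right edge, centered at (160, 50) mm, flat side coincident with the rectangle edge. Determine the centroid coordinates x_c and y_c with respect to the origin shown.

x_c = 99.95 mm, y_c = 50.00 mm

Part | A | x̄ᵢ | ȳᵢ | A·x̄ᵢ | A·ȳᵢ
rectangular body | 16000.00 | 80.00 | 50.00 | 1280000.00 | 800000.00
semicircular end | 3926.99 | 181.22 | 50.00 | 711651.86 | 196349.54
Σ | 19926.99 |  |  | 1991651.86 | 996349.54
x_c = 1991651.86 / 19926.99 = 99.95 mm
y_c = 996349.54 / 19926.99 = 50.00 mm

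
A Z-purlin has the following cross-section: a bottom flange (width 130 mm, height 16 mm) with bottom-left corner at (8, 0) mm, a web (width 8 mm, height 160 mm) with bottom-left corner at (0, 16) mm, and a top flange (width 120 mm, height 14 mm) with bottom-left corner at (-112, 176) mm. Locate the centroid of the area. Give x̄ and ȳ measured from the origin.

x̄ = 13.81 mm, ȳ = 88.68 mm

bottom flange: A = 130 × 16 = 2080.00, centroid at (73.00, 8.00).
web: A = 8 × 160 = 1280.00, centroid at (4.00, 96.00).
top flange: A = 120 × 14 = 1680.00, centroid at (-52.00, 183.00).
ΣA = 5040.00 mm², ΣAx̄ = 69600.00 mm³, ΣAȳ = 446960.00 mm³.
x̄ = 69600.00/5040.00 = 13.81 mm; ȳ = 446960.00/5040.00 = 88.68 mm.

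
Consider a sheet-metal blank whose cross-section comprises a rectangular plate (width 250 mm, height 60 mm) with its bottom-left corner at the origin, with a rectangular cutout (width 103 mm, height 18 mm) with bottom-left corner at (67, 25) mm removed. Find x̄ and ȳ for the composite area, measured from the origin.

x̄ = 125.92 mm, ȳ = 29.44 mm

plate: A = 250 × 60 = 15000.00, centroid at (125.00, 30.00).
hole: A = −(103 × 18) = -1854.00, centroid at (118.50, 34.00).
ΣA = 13146.00 mm², ΣAx̄ = 1655301.00 mm³, ΣAȳ = 386964.00 mm³.
x̄ = 1655301.00/13146.00 = 125.92 mm; ȳ = 386964.00/13146.00 = 29.44 mm.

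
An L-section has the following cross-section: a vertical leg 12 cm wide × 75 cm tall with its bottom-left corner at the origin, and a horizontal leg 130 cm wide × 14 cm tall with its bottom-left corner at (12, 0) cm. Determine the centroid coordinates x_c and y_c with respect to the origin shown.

vertical leg: A = 12 × 75 = 900.00, centroid at (6.00, 37.50).
horizontal leg: A = 130 × 14 = 1820.00, centroid at (77.00, 7.00).
ΣA = 2720.00 cm²
ΣAx_c = (900.00)(6.00) + (1820.00)(77.00) = 145540.00 cm³
ΣAy_c = (900.00)(37.50) + (1820.00)(7.00) = 46490.00 cm³
x_c = 145540.00 / 2720.00 = 53.51 cm
y_c = 46490.00 / 2720.00 = 17.09 cm

x_c = 53.51 cm, y_c = 17.09 cm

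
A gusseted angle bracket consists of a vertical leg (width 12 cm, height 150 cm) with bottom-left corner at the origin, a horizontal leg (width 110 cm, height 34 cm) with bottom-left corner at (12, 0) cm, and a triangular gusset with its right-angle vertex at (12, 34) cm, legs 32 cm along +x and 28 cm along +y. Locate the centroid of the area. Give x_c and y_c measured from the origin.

x_c = 45.35 cm, y_c = 36.41 cm

Part | A | x̄ᵢ | ȳᵢ | A·x̄ᵢ | A·ȳᵢ
vertical leg | 1800.00 | 6.00 | 75.00 | 10800.00 | 135000.00
horizontal leg | 3740.00 | 67.00 | 17.00 | 250580.00 | 63580.00
gusset | 448.00 | 22.67 | 43.33 | 10154.67 | 19413.33
Σ | 5988.00 |  |  | 271534.67 | 217993.33
x_c = 271534.67 / 5988.00 = 45.35 cm
y_c = 217993.33 / 5988.00 = 36.41 cm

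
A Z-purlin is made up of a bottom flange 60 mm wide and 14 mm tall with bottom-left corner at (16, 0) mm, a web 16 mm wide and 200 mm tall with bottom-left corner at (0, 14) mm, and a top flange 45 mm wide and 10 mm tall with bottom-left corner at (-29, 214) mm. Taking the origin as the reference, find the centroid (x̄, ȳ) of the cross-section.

bottom flange: A = 60 × 14 = 840.00, centroid at (46.00, 7.00).
web: A = 16 × 200 = 3200.00, centroid at (8.00, 114.00).
top flange: A = 45 × 10 = 450.00, centroid at (-6.50, 219.00).
ΣA = 4490.00 mm², ΣAx̄ = 61315.00 mm³, ΣAȳ = 469230.00 mm³.
x̄ = 61315.00/4490.00 = 13.66 mm; ȳ = 469230.00/4490.00 = 104.51 mm.

x̄ = 13.66 mm, ȳ = 104.51 mm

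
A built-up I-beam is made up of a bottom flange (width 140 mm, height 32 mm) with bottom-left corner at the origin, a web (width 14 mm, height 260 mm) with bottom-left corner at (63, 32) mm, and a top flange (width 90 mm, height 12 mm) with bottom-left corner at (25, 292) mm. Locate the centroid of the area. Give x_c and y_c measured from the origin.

x_c = 70.00 mm, y_c = 106.87 mm

bottom flange: A = 140 × 32 = 4480.00, centroid at (70.00, 16.00).
web: A = 14 × 260 = 3640.00, centroid at (70.00, 162.00).
top flange: A = 90 × 12 = 1080.00, centroid at (70.00, 298.00).
ΣA = 9200.00 mm², ΣAx_c = 644000.00 mm³, ΣAy_c = 983200.00 mm³.
x_c = 644000.00/9200.00 = 70.00 mm; y_c = 983200.00/9200.00 = 106.87 mm.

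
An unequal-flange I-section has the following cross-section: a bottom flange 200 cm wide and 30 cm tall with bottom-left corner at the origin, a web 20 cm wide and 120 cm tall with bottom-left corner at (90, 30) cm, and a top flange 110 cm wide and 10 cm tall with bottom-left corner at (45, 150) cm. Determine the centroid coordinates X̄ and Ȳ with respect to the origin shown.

bottom flange: A = 200 × 30 = 6000.00, centroid at (100.00, 15.00).
web: A = 20 × 120 = 2400.00, centroid at (100.00, 90.00).
top flange: A = 110 × 10 = 1100.00, centroid at (100.00, 155.00).
ΣA = 9500.00 cm², ΣAX̄ = 950000.00 cm³, ΣAȲ = 476500.00 cm³.
X̄ = 950000.00/9500.00 = 100.00 cm; Ȳ = 476500.00/9500.00 = 50.16 cm.

X̄ = 100.00 cm, Ȳ = 50.16 cm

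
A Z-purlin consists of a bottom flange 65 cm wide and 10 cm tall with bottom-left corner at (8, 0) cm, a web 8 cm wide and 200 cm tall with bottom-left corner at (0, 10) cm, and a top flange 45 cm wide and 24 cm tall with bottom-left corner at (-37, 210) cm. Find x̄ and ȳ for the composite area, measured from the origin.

x̄ = 5.12 cm, ȳ = 125.83 cm

Part | A | x̄ᵢ | ȳᵢ | A·x̄ᵢ | A·ȳᵢ
bottom flange | 650.00 | 40.50 | 5.00 | 26325.00 | 3250.00
web | 1600.00 | 4.00 | 110.00 | 6400.00 | 176000.00
top flange | 1080.00 | -14.50 | 222.00 | -15660.00 | 239760.00
Σ | 3330.00 |  |  | 17065.00 | 419010.00
x̄ = 17065.00 / 3330.00 = 5.12 cm
ȳ = 419010.00 / 3330.00 = 125.83 cm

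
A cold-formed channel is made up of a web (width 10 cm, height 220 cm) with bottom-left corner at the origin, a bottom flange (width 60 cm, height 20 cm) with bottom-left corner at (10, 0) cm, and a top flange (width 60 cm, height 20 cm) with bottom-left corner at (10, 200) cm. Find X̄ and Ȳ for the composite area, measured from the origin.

web: A = 10 × 220 = 2200.00, centroid at (5.00, 110.00).
bottom flange: A = 60 × 20 = 1200.00, centroid at (40.00, 10.00).
top flange: A = 60 × 20 = 1200.00, centroid at (40.00, 210.00).
ΣA = 4600.00 cm²
ΣAX̄ = (2200.00)(5.00) + (1200.00)(40.00) + (1200.00)(40.00) = 107000.00 cm³
ΣAȲ = (2200.00)(110.00) + (1200.00)(10.00) + (1200.00)(210.00) = 506000.00 cm³
X̄ = 107000.00 / 4600.00 = 23.26 cm
Ȳ = 506000.00 / 4600.00 = 110.00 cm

X̄ = 23.26 cm, Ȳ = 110.00 cm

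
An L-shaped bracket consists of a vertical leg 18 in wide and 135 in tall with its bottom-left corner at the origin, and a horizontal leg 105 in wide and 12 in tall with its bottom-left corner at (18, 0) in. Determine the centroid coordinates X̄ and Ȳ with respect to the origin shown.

vertical leg: A = 18 × 135 = 2430.00, centroid at (9.00, 67.50).
horizontal leg: A = 105 × 12 = 1260.00, centroid at (70.50, 6.00).
ΣA = 3690.00 in²
ΣAX̄ = (2430.00)(9.00) + (1260.00)(70.50) = 110700.00 in³
ΣAȲ = (2430.00)(67.50) + (1260.00)(6.00) = 171585.00 in³
X̄ = 110700.00 / 3690.00 = 30.00 in
Ȳ = 171585.00 / 3690.00 = 46.50 in

X̄ = 30.00 in, Ȳ = 46.50 in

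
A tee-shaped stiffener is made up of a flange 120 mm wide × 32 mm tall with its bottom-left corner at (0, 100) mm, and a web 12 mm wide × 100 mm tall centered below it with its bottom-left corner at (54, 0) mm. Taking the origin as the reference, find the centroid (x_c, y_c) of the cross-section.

web: A = 12 × 100 = 1200.00, centroid at (60.00, 50.00).
flange: A = 120 × 32 = 3840.00, centroid at (60.00, 116.00).
ΣA = 5040.00 mm²
ΣAx_c = (1200.00)(60.00) + (3840.00)(60.00) = 302400.00 mm³
ΣAy_c = (1200.00)(50.00) + (3840.00)(116.00) = 505440.00 mm³
x_c = 302400.00 / 5040.00 = 60.00 mm
y_c = 505440.00 / 5040.00 = 100.29 mm

x_c = 60.00 mm, y_c = 100.29 mm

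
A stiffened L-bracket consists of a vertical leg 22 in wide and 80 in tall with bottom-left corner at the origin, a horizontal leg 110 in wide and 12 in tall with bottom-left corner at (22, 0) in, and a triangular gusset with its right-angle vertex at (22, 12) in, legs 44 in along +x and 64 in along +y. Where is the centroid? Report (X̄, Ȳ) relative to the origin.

vertical leg: A = 22 × 80 = 1760.00, centroid at (11.00, 40.00).
horizontal leg: A = 110 × 12 = 1320.00, centroid at (77.00, 6.00).
gusset: A = ½·44·64 = 1408.00, centroid at (36.67, 33.33).
ΣA = 4488.00 in², ΣAX̄ = 172626.67 in³, ΣAȲ = 125253.33 in³.
X̄ = 172626.67/4488.00 = 38.46 in; Ȳ = 125253.33/4488.00 = 27.91 in.

X̄ = 38.46 in, Ȳ = 27.91 in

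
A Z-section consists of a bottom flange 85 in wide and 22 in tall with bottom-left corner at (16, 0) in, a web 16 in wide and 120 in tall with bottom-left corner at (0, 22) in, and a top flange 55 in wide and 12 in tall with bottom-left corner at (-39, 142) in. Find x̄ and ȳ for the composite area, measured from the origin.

x̄ = 26.33 in, ȳ = 61.95 in

Part | A | x̄ᵢ | ȳᵢ | A·x̄ᵢ | A·ȳᵢ
bottom flange | 1870.00 | 58.50 | 11.00 | 109395.00 | 20570.00
web | 1920.00 | 8.00 | 82.00 | 15360.00 | 157440.00
top flange | 660.00 | -11.50 | 148.00 | -7590.00 | 97680.00
Σ | 4450.00 |  |  | 117165.00 | 275690.00
x̄ = 117165.00 / 4450.00 = 26.33 in
ȳ = 275690.00 / 4450.00 = 61.95 in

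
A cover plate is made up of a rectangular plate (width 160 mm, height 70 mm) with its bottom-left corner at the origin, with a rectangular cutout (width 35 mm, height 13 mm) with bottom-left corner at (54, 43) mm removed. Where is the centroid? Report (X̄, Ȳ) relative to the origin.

X̄ = 80.36 mm, Ȳ = 34.39 mm

plate: A = 160 × 70 = 11200.00, centroid at (80.00, 35.00).
hole: A = −(35 × 13) = -455.00, centroid at (71.50, 49.50).
ΣA = 10745.00 mm²
ΣAX̄ = (11200.00)(80.00) + (-455.00)(71.50) = 863467.50 mm³
ΣAȲ = (11200.00)(35.00) + (-455.00)(49.50) = 369477.50 mm³
X̄ = 863467.50 / 10745.00 = 80.36 mm
Ȳ = 369477.50 / 10745.00 = 34.39 mm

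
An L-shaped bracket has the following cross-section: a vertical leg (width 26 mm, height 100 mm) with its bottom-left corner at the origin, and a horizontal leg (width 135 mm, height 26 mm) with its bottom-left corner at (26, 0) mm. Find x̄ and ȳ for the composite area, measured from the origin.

vertical leg: A = 26 × 100 = 2600.00, centroid at (13.00, 50.00).
horizontal leg: A = 135 × 26 = 3510.00, centroid at (93.50, 13.00).
ΣA = 6110.00 mm², ΣAx̄ = 361985.00 mm³, ΣAȳ = 175630.00 mm³.
x̄ = 361985.00/6110.00 = 59.24 mm; ȳ = 175630.00/6110.00 = 28.74 mm.

x̄ = 59.24 mm, ȳ = 28.74 mm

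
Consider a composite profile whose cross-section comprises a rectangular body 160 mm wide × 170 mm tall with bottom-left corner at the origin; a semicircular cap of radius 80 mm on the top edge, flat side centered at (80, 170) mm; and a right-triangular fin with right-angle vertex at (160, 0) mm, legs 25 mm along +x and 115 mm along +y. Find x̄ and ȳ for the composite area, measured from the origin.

x̄ = 83.28 mm, ȳ = 114.17 mm

Part | A | x̄ᵢ | ȳᵢ | A·x̄ᵢ | A·ȳᵢ
rectangular body | 27200.00 | 80.00 | 85.00 | 2176000.00 | 2312000.00
semicircular top | 10053.10 | 80.00 | 203.95 | 804247.72 | 2050359.74
triangular fin | 1437.50 | 168.33 | 38.33 | 241979.17 | 55104.17
Σ | 38690.60 |  |  | 3222226.89 | 4417463.90
x̄ = 3222226.89 / 38690.60 = 83.28 mm
ȳ = 4417463.90 / 38690.60 = 114.17 mm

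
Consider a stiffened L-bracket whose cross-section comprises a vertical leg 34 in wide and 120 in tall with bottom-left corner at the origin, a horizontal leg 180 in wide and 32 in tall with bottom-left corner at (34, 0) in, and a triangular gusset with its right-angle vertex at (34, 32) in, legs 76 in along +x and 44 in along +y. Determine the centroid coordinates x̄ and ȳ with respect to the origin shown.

x̄ = 76.69 in, ȳ = 36.05 in

Part | A | x̄ᵢ | ȳᵢ | A·x̄ᵢ | A·ȳᵢ
vertical leg | 4080.00 | 17.00 | 60.00 | 69360.00 | 244800.00
horizontal leg | 5760.00 | 124.00 | 16.00 | 714240.00 | 92160.00
gusset | 1672.00 | 59.33 | 46.67 | 99205.33 | 78026.67
Σ | 11512.00 |  |  | 882805.33 | 414986.67
x̄ = 882805.33 / 11512.00 = 76.69 in
ȳ = 414986.67 / 11512.00 = 36.05 in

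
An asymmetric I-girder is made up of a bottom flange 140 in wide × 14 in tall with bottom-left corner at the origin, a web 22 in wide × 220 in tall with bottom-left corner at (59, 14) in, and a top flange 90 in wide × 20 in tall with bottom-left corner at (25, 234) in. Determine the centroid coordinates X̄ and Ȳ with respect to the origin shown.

X̄ = 70.00 in, Ȳ = 122.45 in

bottom flange: A = 140 × 14 = 1960.00, centroid at (70.00, 7.00).
web: A = 22 × 220 = 4840.00, centroid at (70.00, 124.00).
top flange: A = 90 × 20 = 1800.00, centroid at (70.00, 244.00).
ΣA = 8600.00 in²
ΣAX̄ = (1960.00)(70.00) + (4840.00)(70.00) + (1800.00)(70.00) = 602000.00 in³
ΣAȲ = (1960.00)(7.00) + (4840.00)(124.00) + (1800.00)(244.00) = 1053080.00 in³
X̄ = 602000.00 / 8600.00 = 70.00 in
Ȳ = 1053080.00 / 8600.00 = 122.45 in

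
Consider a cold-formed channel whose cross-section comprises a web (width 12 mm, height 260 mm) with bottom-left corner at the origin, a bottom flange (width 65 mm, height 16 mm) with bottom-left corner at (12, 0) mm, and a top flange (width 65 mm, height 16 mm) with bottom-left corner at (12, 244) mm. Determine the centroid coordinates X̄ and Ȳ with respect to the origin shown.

Part | A | x̄ᵢ | ȳᵢ | A·x̄ᵢ | A·ȳᵢ
web | 3120.00 | 6.00 | 130.00 | 18720.00 | 405600.00
bottom flange | 1040.00 | 44.50 | 8.00 | 46280.00 | 8320.00
top flange | 1040.00 | 44.50 | 252.00 | 46280.00 | 262080.00
Σ | 5200.00 |  |  | 111280.00 | 676000.00
X̄ = 111280.00 / 5200.00 = 21.40 mm
Ȳ = 676000.00 / 5200.00 = 130.00 mm

X̄ = 21.40 mm, Ȳ = 130.00 mm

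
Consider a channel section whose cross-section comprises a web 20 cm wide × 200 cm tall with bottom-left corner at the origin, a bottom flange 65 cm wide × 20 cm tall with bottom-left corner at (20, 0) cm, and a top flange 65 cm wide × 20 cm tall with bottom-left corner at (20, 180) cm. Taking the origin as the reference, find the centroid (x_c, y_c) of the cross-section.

Part | A | x̄ᵢ | ȳᵢ | A·x̄ᵢ | A·ȳᵢ
web | 4000.00 | 10.00 | 100.00 | 40000.00 | 400000.00
bottom flange | 1300.00 | 52.50 | 10.00 | 68250.00 | 13000.00
top flange | 1300.00 | 52.50 | 190.00 | 68250.00 | 247000.00
Σ | 6600.00 |  |  | 176500.00 | 660000.00
x_c = 176500.00 / 6600.00 = 26.74 cm
y_c = 660000.00 / 6600.00 = 100.00 cm

x_c = 26.74 cm, y_c = 100.00 cm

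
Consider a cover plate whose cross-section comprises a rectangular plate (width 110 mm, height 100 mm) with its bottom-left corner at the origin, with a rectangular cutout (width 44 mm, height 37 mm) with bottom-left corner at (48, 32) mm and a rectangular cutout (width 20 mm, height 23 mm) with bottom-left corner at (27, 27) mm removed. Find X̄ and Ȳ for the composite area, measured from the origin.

X̄ = 53.19 mm, Ȳ = 50.50 mm

plate: A = 110 × 100 = 11000.00, centroid at (55.00, 50.00).
hole 1: A = −(44 × 37) = -1628.00, centroid at (70.00, 50.50).
hole 2: A = −(20 × 23) = -460.00, centroid at (37.00, 38.50).
ΣA = 8912.00 mm², ΣAX̄ = 474020.00 mm³, ΣAȲ = 450076.00 mm³.
X̄ = 474020.00/8912.00 = 53.19 mm; Ȳ = 450076.00/8912.00 = 50.50 mm.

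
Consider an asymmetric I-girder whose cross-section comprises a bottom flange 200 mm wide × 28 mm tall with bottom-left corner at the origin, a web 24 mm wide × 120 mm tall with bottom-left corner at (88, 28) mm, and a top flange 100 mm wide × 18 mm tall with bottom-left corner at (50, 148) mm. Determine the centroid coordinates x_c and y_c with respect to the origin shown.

x_c = 100.00 mm, y_c = 59.77 mm

bottom flange: A = 200 × 28 = 5600.00, centroid at (100.00, 14.00).
web: A = 24 × 120 = 2880.00, centroid at (100.00, 88.00).
top flange: A = 100 × 18 = 1800.00, centroid at (100.00, 157.00).
ΣA = 10280.00 mm²
ΣAx_c = (5600.00)(100.00) + (2880.00)(100.00) + (1800.00)(100.00) = 1028000.00 mm³
ΣAy_c = (5600.00)(14.00) + (2880.00)(88.00) + (1800.00)(157.00) = 614440.00 mm³
x_c = 1028000.00 / 10280.00 = 100.00 mm
y_c = 614440.00 / 10280.00 = 59.77 mm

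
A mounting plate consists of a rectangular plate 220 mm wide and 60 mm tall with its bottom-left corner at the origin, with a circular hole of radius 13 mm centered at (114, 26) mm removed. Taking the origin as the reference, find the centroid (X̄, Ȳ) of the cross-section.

plate: A = 220 × 60 = 13200.00, centroid at (110.00, 30.00).
hole: A = −π·13² = -530.93, centroid at (114.00, 26.00).
ΣA = 12669.07 mm², ΣAX̄ = 1391474.08 mm³, ΣAȲ = 382195.84 mm³.
X̄ = 1391474.08/12669.07 = 109.83 mm; Ȳ = 382195.84/12669.07 = 30.17 mm.

X̄ = 109.83 mm, Ȳ = 30.17 mm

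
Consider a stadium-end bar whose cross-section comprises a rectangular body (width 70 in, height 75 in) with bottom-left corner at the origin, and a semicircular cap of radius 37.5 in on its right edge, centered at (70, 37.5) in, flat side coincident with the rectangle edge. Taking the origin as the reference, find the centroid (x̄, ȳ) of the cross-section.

x̄ = 50.08 in, ȳ = 37.50 in

rectangular body: A = 70 × 75 = 5250.00, centroid at (35.00, 37.50).
semicircular end: A = ½π·37.5² = 2208.93, centroid at (85.92, 37.50).
ΣA = 7458.93 in², ΣAx̄ = 373531.51 in³, ΣAȳ = 279709.96 in³.
x̄ = 373531.51/7458.93 = 50.08 in; ȳ = 279709.96/7458.93 = 37.50 in.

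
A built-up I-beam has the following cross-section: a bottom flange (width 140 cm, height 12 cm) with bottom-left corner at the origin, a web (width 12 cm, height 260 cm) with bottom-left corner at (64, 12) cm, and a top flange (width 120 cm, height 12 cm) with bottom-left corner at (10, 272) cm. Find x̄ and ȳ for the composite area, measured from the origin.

bottom flange: A = 140 × 12 = 1680.00, centroid at (70.00, 6.00).
web: A = 12 × 260 = 3120.00, centroid at (70.00, 142.00).
top flange: A = 120 × 12 = 1440.00, centroid at (70.00, 278.00).
ΣA = 6240.00 cm², ΣAx̄ = 436800.00 cm³, ΣAȳ = 853440.00 cm³.
x̄ = 436800.00/6240.00 = 70.00 cm; ȳ = 853440.00/6240.00 = 136.77 cm.

x̄ = 70.00 cm, ȳ = 136.77 cm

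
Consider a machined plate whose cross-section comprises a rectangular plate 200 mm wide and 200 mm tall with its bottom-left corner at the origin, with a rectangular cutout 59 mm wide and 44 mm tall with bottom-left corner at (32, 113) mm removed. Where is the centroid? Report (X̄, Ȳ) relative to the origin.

X̄ = 102.67 mm, Ȳ = 97.57 mm

plate: A = 200 × 200 = 40000.00, centroid at (100.00, 100.00).
hole: A = −(59 × 44) = -2596.00, centroid at (61.50, 135.00).
ΣA = 37404.00 mm²
ΣAX̄ = (40000.00)(100.00) + (-2596.00)(61.50) = 3840346.00 mm³
ΣAȲ = (40000.00)(100.00) + (-2596.00)(135.00) = 3649540.00 mm³
X̄ = 3840346.00 / 37404.00 = 102.67 mm
Ȳ = 3649540.00 / 37404.00 = 97.57 mm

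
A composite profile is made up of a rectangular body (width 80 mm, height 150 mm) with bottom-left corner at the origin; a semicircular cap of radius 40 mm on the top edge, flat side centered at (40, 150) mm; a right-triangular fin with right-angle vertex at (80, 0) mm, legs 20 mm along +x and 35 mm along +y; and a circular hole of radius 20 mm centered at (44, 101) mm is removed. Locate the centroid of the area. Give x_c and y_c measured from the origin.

x_c = 40.83 mm, y_c = 87.96 mm

rectangular body: A = 80 × 150 = 12000.00, centroid at (40.00, 75.00).
semicircular top: A = ½π·40² = 2513.27, centroid at (40.00, 166.98).
triangular fin: A = ½·20·35 = 350.00, centroid at (86.67, 11.67).
hole: A = −π·20² = -1256.64, centroid at (44.00, 101.00).
ΣA = 13606.64 mm²
ΣAx_c = (12000.00)(40.00) + (2513.27)(40.00) + (350.00)(86.67) + (-1256.64)(44.00) = 555572.27 mm³
ΣAy_c = (12000.00)(75.00) + (2513.27)(166.98) + (350.00)(11.67) + (-1256.64)(101.00) = 1196820.78 mm³
x_c = 555572.27 / 13606.64 = 40.83 mm
y_c = 1196820.78 / 13606.64 = 87.96 mm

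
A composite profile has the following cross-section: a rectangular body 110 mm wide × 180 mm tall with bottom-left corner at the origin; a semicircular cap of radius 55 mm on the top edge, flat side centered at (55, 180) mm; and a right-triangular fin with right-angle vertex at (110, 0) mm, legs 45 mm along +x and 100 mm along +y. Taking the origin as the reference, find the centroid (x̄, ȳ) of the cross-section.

Part | A | x̄ᵢ | ȳᵢ | A·x̄ᵢ | A·ȳᵢ
rectangular body | 19800.00 | 55.00 | 90.00 | 1089000.00 | 1782000.00
semicircular top | 4751.66 | 55.00 | 203.34 | 261341.24 | 966215.27
triangular fin | 2250.00 | 125.00 | 33.33 | 281250.00 | 75000.00
Σ | 26801.66 |  |  | 1631591.24 | 2823215.27
x̄ = 1631591.24 / 26801.66 = 60.88 mm
ȳ = 2823215.27 / 26801.66 = 105.34 mm

x̄ = 60.88 mm, ȳ = 105.34 mm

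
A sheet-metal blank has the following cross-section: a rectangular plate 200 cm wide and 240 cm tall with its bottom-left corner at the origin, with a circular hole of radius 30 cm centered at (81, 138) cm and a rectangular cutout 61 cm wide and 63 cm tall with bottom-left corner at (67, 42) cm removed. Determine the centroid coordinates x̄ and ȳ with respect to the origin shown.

x̄ = 101.53 cm, ȳ = 123.09 cm

plate: A = 200 × 240 = 48000.00, centroid at (100.00, 120.00).
hole 1: A = −π·30² = -2827.43, centroid at (81.00, 138.00).
hole 2: A = −(61 × 63) = -3843.00, centroid at (97.50, 73.50).
ΣA = 41329.57 cm²
ΣAx̄ = (48000.00)(100.00) + (-2827.43)(81.00) + (-3843.00)(97.50) = 4196285.40 cm³
ΣAȳ = (48000.00)(120.00) + (-2827.43)(138.00) + (-3843.00)(73.50) = 5087353.69 cm³
x̄ = 4196285.40 / 41329.57 = 101.53 cm
ȳ = 5087353.69 / 41329.57 = 123.09 cm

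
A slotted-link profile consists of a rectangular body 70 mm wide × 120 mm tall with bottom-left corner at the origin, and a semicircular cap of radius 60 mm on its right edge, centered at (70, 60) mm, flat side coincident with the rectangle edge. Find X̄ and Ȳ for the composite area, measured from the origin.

rectangular body: A = 70 × 120 = 8400.00, centroid at (35.00, 60.00).
semicircular end: A = ½π·60² = 5654.87, centroid at (95.46, 60.00).
ΣA = 14054.87 mm², ΣAX̄ = 833840.67 mm³, ΣAȲ = 843292.01 mm³.
X̄ = 833840.67/14054.87 = 59.33 mm; Ȳ = 843292.01/14054.87 = 60.00 mm.

X̄ = 59.33 mm, Ȳ = 60.00 mm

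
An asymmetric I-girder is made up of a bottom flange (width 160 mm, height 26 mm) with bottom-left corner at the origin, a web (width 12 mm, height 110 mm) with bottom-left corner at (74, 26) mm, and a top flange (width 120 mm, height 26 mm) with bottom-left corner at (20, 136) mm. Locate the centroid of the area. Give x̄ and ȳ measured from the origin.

x̄ = 80.00 mm, ȳ = 72.78 mm

bottom flange: A = 160 × 26 = 4160.00, centroid at (80.00, 13.00).
web: A = 12 × 110 = 1320.00, centroid at (80.00, 81.00).
top flange: A = 120 × 26 = 3120.00, centroid at (80.00, 149.00).
ΣA = 8600.00 mm², ΣAx̄ = 688000.00 mm³, ΣAȳ = 625880.00 mm³.
x̄ = 688000.00/8600.00 = 80.00 mm; ȳ = 625880.00/8600.00 = 72.78 mm.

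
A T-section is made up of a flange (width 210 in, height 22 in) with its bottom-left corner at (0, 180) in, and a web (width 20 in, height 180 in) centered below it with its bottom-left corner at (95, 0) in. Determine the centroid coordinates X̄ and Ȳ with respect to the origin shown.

web: A = 20 × 180 = 3600.00, centroid at (105.00, 90.00).
flange: A = 210 × 22 = 4620.00, centroid at (105.00, 191.00).
ΣA = 8220.00 in²
ΣAX̄ = (3600.00)(105.00) + (4620.00)(105.00) = 863100.00 in³
ΣAȲ = (3600.00)(90.00) + (4620.00)(191.00) = 1206420.00 in³
X̄ = 863100.00 / 8220.00 = 105.00 in
Ȳ = 1206420.00 / 8220.00 = 146.77 in

X̄ = 105.00 in, Ȳ = 146.77 in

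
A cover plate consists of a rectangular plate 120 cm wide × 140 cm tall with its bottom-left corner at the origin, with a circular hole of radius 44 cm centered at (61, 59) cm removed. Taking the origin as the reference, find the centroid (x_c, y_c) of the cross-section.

x_c = 59.43 cm, y_c = 76.24 cm

plate: A = 120 × 140 = 16800.00, centroid at (60.00, 70.00).
hole: A = −π·44² = -6082.12, centroid at (61.00, 59.00).
ΣA = 10717.88 cm²
ΣAx_c = (16800.00)(60.00) + (-6082.12)(61.00) = 636990.47 cm³
ΣAy_c = (16800.00)(70.00) + (-6082.12)(59.00) = 817154.72 cm³
x_c = 636990.47 / 10717.88 = 59.43 cm
y_c = 817154.72 / 10717.88 = 76.24 cm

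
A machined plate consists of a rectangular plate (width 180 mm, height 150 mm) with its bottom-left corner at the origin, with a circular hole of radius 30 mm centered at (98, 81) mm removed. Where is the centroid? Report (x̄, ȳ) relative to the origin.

plate: A = 180 × 150 = 27000.00, centroid at (90.00, 75.00).
hole: A = −π·30² = -2827.43, centroid at (98.00, 81.00).
ΣA = 24172.57 mm²
ΣAx̄ = (27000.00)(90.00) + (-2827.43)(98.00) = 2152911.53 mm³
ΣAȳ = (27000.00)(75.00) + (-2827.43)(81.00) = 1795977.90 mm³
x̄ = 2152911.53 / 24172.57 = 89.06 mm
ȳ = 1795977.90 / 24172.57 = 74.30 mm

x̄ = 89.06 mm, ȳ = 74.30 mm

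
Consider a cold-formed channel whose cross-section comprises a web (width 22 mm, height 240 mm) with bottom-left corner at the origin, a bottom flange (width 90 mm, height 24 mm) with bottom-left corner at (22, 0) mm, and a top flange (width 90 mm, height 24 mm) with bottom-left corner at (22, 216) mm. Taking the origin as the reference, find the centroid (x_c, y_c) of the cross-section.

x_c = 36.20 mm, y_c = 120.00 mm

Part | A | x̄ᵢ | ȳᵢ | A·x̄ᵢ | A·ȳᵢ
web | 5280.00 | 11.00 | 120.00 | 58080.00 | 633600.00
bottom flange | 2160.00 | 67.00 | 12.00 | 144720.00 | 25920.00
top flange | 2160.00 | 67.00 | 228.00 | 144720.00 | 492480.00
Σ | 9600.00 |  |  | 347520.00 | 1152000.00
x_c = 347520.00 / 9600.00 = 36.20 mm
y_c = 1152000.00 / 9600.00 = 120.00 mm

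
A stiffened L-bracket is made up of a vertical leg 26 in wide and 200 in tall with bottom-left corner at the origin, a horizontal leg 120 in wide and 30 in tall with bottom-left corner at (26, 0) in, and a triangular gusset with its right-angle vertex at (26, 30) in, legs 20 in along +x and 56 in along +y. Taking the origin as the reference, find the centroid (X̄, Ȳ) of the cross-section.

vertical leg: A = 26 × 200 = 5200.00, centroid at (13.00, 100.00).
horizontal leg: A = 120 × 30 = 3600.00, centroid at (86.00, 15.00).
gusset: A = ½·20·56 = 560.00, centroid at (32.67, 48.67).
ΣA = 9360.00 in²
ΣAX̄ = (5200.00)(13.00) + (3600.00)(86.00) + (560.00)(32.67) = 395493.33 in³
ΣAȲ = (5200.00)(100.00) + (3600.00)(15.00) + (560.00)(48.67) = 601253.33 in³
X̄ = 395493.33 / 9360.00 = 42.25 in
Ȳ = 601253.33 / 9360.00 = 64.24 in

X̄ = 42.25 in, Ȳ = 64.24 in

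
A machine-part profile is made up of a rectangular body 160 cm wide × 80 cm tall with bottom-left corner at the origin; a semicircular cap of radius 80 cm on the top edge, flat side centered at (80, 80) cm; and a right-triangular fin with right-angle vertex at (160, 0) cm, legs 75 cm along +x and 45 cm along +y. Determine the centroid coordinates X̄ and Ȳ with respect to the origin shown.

X̄ = 87.22 cm, Ȳ = 68.58 cm

Part | A | x̄ᵢ | ȳᵢ | A·x̄ᵢ | A·ȳᵢ
rectangular body | 12800.00 | 80.00 | 40.00 | 1024000.00 | 512000.00
semicircular top | 10053.10 | 80.00 | 113.95 | 804247.72 | 1145581.05
triangular fin | 1687.50 | 185.00 | 15.00 | 312187.50 | 25312.50
Σ | 24540.60 |  |  | 2140435.22 | 1682893.55
X̄ = 2140435.22 / 24540.60 = 87.22 cm
Ȳ = 1682893.55 / 24540.60 = 68.58 cm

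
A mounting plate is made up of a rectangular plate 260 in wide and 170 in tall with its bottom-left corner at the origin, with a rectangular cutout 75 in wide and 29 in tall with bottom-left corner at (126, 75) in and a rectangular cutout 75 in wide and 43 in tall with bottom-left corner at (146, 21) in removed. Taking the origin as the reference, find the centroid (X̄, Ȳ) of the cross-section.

X̄ = 123.68 in, Ȳ = 88.28 in

Part | A | x̄ᵢ | ȳᵢ | A·x̄ᵢ | A·ȳᵢ
plate | 44200.00 | 130.00 | 85.00 | 5746000.00 | 3757000.00
hole 1 | -2175.00 | 163.50 | 89.50 | -355612.50 | -194662.50
hole 2 | -3225.00 | 183.50 | 42.50 | -591787.50 | -137062.50
Σ | 38800.00 |  |  | 4798600.00 | 3425275.00
X̄ = 4798600.00 / 38800.00 = 123.68 in
Ȳ = 3425275.00 / 38800.00 = 88.28 in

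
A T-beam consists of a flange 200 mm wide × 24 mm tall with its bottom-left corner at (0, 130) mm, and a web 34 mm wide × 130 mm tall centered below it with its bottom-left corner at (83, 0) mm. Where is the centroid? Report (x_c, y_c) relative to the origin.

web: A = 34 × 130 = 4420.00, centroid at (100.00, 65.00).
flange: A = 200 × 24 = 4800.00, centroid at (100.00, 142.00).
ΣA = 9220.00 mm²
ΣAx_c = (4420.00)(100.00) + (4800.00)(100.00) = 922000.00 mm³
ΣAy_c = (4420.00)(65.00) + (4800.00)(142.00) = 968900.00 mm³
x_c = 922000.00 / 9220.00 = 100.00 mm
y_c = 968900.00 / 9220.00 = 105.09 mm

x_c = 100.00 mm, y_c = 105.09 mm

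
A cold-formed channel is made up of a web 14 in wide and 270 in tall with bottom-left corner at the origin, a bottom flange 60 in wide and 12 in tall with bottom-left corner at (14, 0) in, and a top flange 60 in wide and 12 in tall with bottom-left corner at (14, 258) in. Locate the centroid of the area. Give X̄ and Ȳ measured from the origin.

X̄ = 17.21 in, Ȳ = 135.00 in

web: A = 14 × 270 = 3780.00, centroid at (7.00, 135.00).
bottom flange: A = 60 × 12 = 720.00, centroid at (44.00, 6.00).
top flange: A = 60 × 12 = 720.00, centroid at (44.00, 264.00).
ΣA = 5220.00 in², ΣAX̄ = 89820.00 in³, ΣAȲ = 704700.00 in³.
X̄ = 89820.00/5220.00 = 17.21 in; Ȳ = 704700.00/5220.00 = 135.00 in.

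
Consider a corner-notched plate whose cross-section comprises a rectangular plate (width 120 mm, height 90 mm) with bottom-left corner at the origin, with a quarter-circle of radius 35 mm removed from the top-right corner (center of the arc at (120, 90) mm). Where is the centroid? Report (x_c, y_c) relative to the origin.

x_c = 55.58 mm, y_c = 42.05 mm

Part | A | x̄ᵢ | ȳᵢ | A·x̄ᵢ | A·ȳᵢ
plate | 10800.00 | 60.00 | 45.00 | 648000.00 | 486000.00
removed quarter-circle | -962.11 | 105.15 | 75.15 | -101161.86 | -72298.48
Σ | 9837.89 |  |  | 546838.14 | 413701.52
x_c = 546838.14 / 9837.89 = 55.58 mm
y_c = 413701.52 / 9837.89 = 42.05 mm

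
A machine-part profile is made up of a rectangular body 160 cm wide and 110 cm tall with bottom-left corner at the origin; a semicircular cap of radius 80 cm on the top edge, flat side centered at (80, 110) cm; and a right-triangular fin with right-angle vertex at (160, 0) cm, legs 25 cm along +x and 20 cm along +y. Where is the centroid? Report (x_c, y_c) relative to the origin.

rectangular body: A = 160 × 110 = 17600.00, centroid at (80.00, 55.00).
semicircular top: A = ½π·80² = 10053.10, centroid at (80.00, 143.95).
triangular fin: A = ½·25·20 = 250.00, centroid at (168.33, 6.67).
ΣA = 27903.10 cm²
ΣAx_c = (17600.00)(80.00) + (10053.10)(80.00) + (250.00)(168.33) = 2254331.05 cm³
ΣAy_c = (17600.00)(55.00) + (10053.10)(143.95) + (250.00)(6.67) = 2416840.61 cm³
x_c = 2254331.05 / 27903.10 = 80.79 cm
y_c = 2416840.61 / 27903.10 = 86.62 cm

x_c = 80.79 cm, y_c = 86.62 cm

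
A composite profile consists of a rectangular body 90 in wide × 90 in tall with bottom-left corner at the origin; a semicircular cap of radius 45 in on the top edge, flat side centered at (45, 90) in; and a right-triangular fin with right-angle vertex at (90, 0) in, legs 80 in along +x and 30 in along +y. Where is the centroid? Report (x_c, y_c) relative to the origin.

Part | A | x̄ᵢ | ȳᵢ | A·x̄ᵢ | A·ȳᵢ
rectangular body | 8100.00 | 45.00 | 45.00 | 364500.00 | 364500.00
semicircular top | 3180.86 | 45.00 | 109.10 | 143138.82 | 347027.63
triangular fin | 1200.00 | 116.67 | 10.00 | 140000.00 | 12000.00
Σ | 12480.86 |  |  | 647638.82 | 723527.63
x_c = 647638.82 / 12480.86 = 51.89 in
y_c = 723527.63 / 12480.86 = 57.97 in

x_c = 51.89 in, y_c = 57.97 in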